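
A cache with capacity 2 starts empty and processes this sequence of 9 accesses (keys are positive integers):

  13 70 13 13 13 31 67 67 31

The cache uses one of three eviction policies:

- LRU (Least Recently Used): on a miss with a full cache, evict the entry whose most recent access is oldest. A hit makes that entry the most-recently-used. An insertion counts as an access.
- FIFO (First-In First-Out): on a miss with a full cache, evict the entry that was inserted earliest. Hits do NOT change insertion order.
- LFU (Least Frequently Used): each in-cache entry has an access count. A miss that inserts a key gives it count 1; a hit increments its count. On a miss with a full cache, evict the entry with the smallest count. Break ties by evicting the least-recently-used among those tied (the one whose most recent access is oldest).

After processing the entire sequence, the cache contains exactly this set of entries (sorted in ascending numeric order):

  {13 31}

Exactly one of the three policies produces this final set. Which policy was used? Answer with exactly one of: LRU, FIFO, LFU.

Answer: LFU

Derivation:
Simulating under each policy and comparing final sets:
  LRU: final set = {31 67} -> differs
  FIFO: final set = {31 67} -> differs
  LFU: final set = {13 31} -> MATCHES target
Only LFU produces the target set.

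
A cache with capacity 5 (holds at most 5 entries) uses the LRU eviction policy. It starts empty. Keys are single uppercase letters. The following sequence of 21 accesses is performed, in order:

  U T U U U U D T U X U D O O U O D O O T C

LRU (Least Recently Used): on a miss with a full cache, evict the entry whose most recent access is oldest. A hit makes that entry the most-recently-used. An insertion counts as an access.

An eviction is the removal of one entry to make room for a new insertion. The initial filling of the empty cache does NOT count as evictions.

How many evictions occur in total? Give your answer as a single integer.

Answer: 1

Derivation:
LRU simulation (capacity=5):
  1. access U: MISS. Cache (LRU->MRU): [U]
  2. access T: MISS. Cache (LRU->MRU): [U T]
  3. access U: HIT. Cache (LRU->MRU): [T U]
  4. access U: HIT. Cache (LRU->MRU): [T U]
  5. access U: HIT. Cache (LRU->MRU): [T U]
  6. access U: HIT. Cache (LRU->MRU): [T U]
  7. access D: MISS. Cache (LRU->MRU): [T U D]
  8. access T: HIT. Cache (LRU->MRU): [U D T]
  9. access U: HIT. Cache (LRU->MRU): [D T U]
  10. access X: MISS. Cache (LRU->MRU): [D T U X]
  11. access U: HIT. Cache (LRU->MRU): [D T X U]
  12. access D: HIT. Cache (LRU->MRU): [T X U D]
  13. access O: MISS. Cache (LRU->MRU): [T X U D O]
  14. access O: HIT. Cache (LRU->MRU): [T X U D O]
  15. access U: HIT. Cache (LRU->MRU): [T X D O U]
  16. access O: HIT. Cache (LRU->MRU): [T X D U O]
  17. access D: HIT. Cache (LRU->MRU): [T X U O D]
  18. access O: HIT. Cache (LRU->MRU): [T X U D O]
  19. access O: HIT. Cache (LRU->MRU): [T X U D O]
  20. access T: HIT. Cache (LRU->MRU): [X U D O T]
  21. access C: MISS, evict X. Cache (LRU->MRU): [U D O T C]
Total: 15 hits, 6 misses, 1 evictions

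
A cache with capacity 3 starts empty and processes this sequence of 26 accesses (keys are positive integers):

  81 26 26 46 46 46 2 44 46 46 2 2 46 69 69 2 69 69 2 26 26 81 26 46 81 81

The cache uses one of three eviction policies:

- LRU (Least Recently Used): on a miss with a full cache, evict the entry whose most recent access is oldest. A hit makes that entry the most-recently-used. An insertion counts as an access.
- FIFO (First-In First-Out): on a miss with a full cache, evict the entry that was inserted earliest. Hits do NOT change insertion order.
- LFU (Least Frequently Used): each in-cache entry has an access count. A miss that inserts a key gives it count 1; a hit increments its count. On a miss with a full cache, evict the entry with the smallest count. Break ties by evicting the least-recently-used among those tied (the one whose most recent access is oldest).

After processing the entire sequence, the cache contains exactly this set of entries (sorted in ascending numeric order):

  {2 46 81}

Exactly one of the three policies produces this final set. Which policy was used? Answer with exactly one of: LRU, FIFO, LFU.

Simulating under each policy and comparing final sets:
  LRU: final set = {26 46 81} -> differs
  FIFO: final set = {26 46 81} -> differs
  LFU: final set = {2 46 81} -> MATCHES target
Only LFU produces the target set.

Answer: LFU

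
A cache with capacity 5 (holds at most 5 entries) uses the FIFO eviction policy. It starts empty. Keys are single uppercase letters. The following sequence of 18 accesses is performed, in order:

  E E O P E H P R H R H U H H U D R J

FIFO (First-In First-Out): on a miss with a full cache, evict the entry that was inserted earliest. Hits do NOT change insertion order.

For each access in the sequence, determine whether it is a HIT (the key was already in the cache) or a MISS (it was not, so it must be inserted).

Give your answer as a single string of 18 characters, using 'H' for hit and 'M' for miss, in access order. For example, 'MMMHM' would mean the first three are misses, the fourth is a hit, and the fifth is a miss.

FIFO simulation (capacity=5):
  1. access E: MISS. Cache (old->new): [E]
  2. access E: HIT. Cache (old->new): [E]
  3. access O: MISS. Cache (old->new): [E O]
  4. access P: MISS. Cache (old->new): [E O P]
  5. access E: HIT. Cache (old->new): [E O P]
  6. access H: MISS. Cache (old->new): [E O P H]
  7. access P: HIT. Cache (old->new): [E O P H]
  8. access R: MISS. Cache (old->new): [E O P H R]
  9. access H: HIT. Cache (old->new): [E O P H R]
  10. access R: HIT. Cache (old->new): [E O P H R]
  11. access H: HIT. Cache (old->new): [E O P H R]
  12. access U: MISS, evict E. Cache (old->new): [O P H R U]
  13. access H: HIT. Cache (old->new): [O P H R U]
  14. access H: HIT. Cache (old->new): [O P H R U]
  15. access U: HIT. Cache (old->new): [O P H R U]
  16. access D: MISS, evict O. Cache (old->new): [P H R U D]
  17. access R: HIT. Cache (old->new): [P H R U D]
  18. access J: MISS, evict P. Cache (old->new): [H R U D J]
Total: 10 hits, 8 misses, 3 evictions

Answer: MHMMHMHMHHHMHHHMHM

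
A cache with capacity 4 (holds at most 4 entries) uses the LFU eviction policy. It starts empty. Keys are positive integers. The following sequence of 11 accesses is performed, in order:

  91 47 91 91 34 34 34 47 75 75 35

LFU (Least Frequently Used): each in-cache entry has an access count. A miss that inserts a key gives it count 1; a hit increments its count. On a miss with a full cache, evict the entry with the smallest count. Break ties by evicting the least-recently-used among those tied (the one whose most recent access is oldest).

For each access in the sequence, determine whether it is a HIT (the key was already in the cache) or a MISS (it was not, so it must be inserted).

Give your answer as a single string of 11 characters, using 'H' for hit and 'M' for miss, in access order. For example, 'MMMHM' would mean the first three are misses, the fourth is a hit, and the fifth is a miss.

Answer: MMHHMHHHMHM

Derivation:
LFU simulation (capacity=4):
  1. access 91: MISS. Cache: [91(c=1)]
  2. access 47: MISS. Cache: [91(c=1) 47(c=1)]
  3. access 91: HIT, count now 2. Cache: [47(c=1) 91(c=2)]
  4. access 91: HIT, count now 3. Cache: [47(c=1) 91(c=3)]
  5. access 34: MISS. Cache: [47(c=1) 34(c=1) 91(c=3)]
  6. access 34: HIT, count now 2. Cache: [47(c=1) 34(c=2) 91(c=3)]
  7. access 34: HIT, count now 3. Cache: [47(c=1) 91(c=3) 34(c=3)]
  8. access 47: HIT, count now 2. Cache: [47(c=2) 91(c=3) 34(c=3)]
  9. access 75: MISS. Cache: [75(c=1) 47(c=2) 91(c=3) 34(c=3)]
  10. access 75: HIT, count now 2. Cache: [47(c=2) 75(c=2) 91(c=3) 34(c=3)]
  11. access 35: MISS, evict 47(c=2). Cache: [35(c=1) 75(c=2) 91(c=3) 34(c=3)]
Total: 6 hits, 5 misses, 1 evictions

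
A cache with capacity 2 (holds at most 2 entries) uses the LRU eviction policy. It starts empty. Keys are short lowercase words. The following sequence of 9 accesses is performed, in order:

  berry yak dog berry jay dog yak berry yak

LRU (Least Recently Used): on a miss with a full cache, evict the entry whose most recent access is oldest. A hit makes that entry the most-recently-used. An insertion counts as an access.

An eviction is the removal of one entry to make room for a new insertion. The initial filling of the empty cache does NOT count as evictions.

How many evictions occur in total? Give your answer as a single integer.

Answer: 6

Derivation:
LRU simulation (capacity=2):
  1. access berry: MISS. Cache (LRU->MRU): [berry]
  2. access yak: MISS. Cache (LRU->MRU): [berry yak]
  3. access dog: MISS, evict berry. Cache (LRU->MRU): [yak dog]
  4. access berry: MISS, evict yak. Cache (LRU->MRU): [dog berry]
  5. access jay: MISS, evict dog. Cache (LRU->MRU): [berry jay]
  6. access dog: MISS, evict berry. Cache (LRU->MRU): [jay dog]
  7. access yak: MISS, evict jay. Cache (LRU->MRU): [dog yak]
  8. access berry: MISS, evict dog. Cache (LRU->MRU): [yak berry]
  9. access yak: HIT. Cache (LRU->MRU): [berry yak]
Total: 1 hits, 8 misses, 6 evictions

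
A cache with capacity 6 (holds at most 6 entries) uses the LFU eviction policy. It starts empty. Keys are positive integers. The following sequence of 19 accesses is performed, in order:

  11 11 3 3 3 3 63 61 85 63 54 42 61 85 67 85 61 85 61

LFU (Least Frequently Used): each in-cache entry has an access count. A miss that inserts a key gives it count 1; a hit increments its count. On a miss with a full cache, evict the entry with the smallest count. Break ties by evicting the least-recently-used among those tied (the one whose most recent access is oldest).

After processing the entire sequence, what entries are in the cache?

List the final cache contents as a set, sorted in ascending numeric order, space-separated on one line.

Answer: 3 11 61 63 67 85

Derivation:
LFU simulation (capacity=6):
  1. access 11: MISS. Cache: [11(c=1)]
  2. access 11: HIT, count now 2. Cache: [11(c=2)]
  3. access 3: MISS. Cache: [3(c=1) 11(c=2)]
  4. access 3: HIT, count now 2. Cache: [11(c=2) 3(c=2)]
  5. access 3: HIT, count now 3. Cache: [11(c=2) 3(c=3)]
  6. access 3: HIT, count now 4. Cache: [11(c=2) 3(c=4)]
  7. access 63: MISS. Cache: [63(c=1) 11(c=2) 3(c=4)]
  8. access 61: MISS. Cache: [63(c=1) 61(c=1) 11(c=2) 3(c=4)]
  9. access 85: MISS. Cache: [63(c=1) 61(c=1) 85(c=1) 11(c=2) 3(c=4)]
  10. access 63: HIT, count now 2. Cache: [61(c=1) 85(c=1) 11(c=2) 63(c=2) 3(c=4)]
  11. access 54: MISS. Cache: [61(c=1) 85(c=1) 54(c=1) 11(c=2) 63(c=2) 3(c=4)]
  12. access 42: MISS, evict 61(c=1). Cache: [85(c=1) 54(c=1) 42(c=1) 11(c=2) 63(c=2) 3(c=4)]
  13. access 61: MISS, evict 85(c=1). Cache: [54(c=1) 42(c=1) 61(c=1) 11(c=2) 63(c=2) 3(c=4)]
  14. access 85: MISS, evict 54(c=1). Cache: [42(c=1) 61(c=1) 85(c=1) 11(c=2) 63(c=2) 3(c=4)]
  15. access 67: MISS, evict 42(c=1). Cache: [61(c=1) 85(c=1) 67(c=1) 11(c=2) 63(c=2) 3(c=4)]
  16. access 85: HIT, count now 2. Cache: [61(c=1) 67(c=1) 11(c=2) 63(c=2) 85(c=2) 3(c=4)]
  17. access 61: HIT, count now 2. Cache: [67(c=1) 11(c=2) 63(c=2) 85(c=2) 61(c=2) 3(c=4)]
  18. access 85: HIT, count now 3. Cache: [67(c=1) 11(c=2) 63(c=2) 61(c=2) 85(c=3) 3(c=4)]
  19. access 61: HIT, count now 3. Cache: [67(c=1) 11(c=2) 63(c=2) 85(c=3) 61(c=3) 3(c=4)]
Total: 9 hits, 10 misses, 4 evictions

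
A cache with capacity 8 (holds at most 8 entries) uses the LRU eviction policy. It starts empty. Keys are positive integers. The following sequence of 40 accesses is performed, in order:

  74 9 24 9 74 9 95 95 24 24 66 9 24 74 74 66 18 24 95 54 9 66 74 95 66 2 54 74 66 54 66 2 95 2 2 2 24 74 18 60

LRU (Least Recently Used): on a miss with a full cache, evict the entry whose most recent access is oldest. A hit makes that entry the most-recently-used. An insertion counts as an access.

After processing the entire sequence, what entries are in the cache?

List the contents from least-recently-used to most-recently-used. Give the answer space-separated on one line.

Answer: 54 66 95 2 24 74 18 60

Derivation:
LRU simulation (capacity=8):
  1. access 74: MISS. Cache (LRU->MRU): [74]
  2. access 9: MISS. Cache (LRU->MRU): [74 9]
  3. access 24: MISS. Cache (LRU->MRU): [74 9 24]
  4. access 9: HIT. Cache (LRU->MRU): [74 24 9]
  5. access 74: HIT. Cache (LRU->MRU): [24 9 74]
  6. access 9: HIT. Cache (LRU->MRU): [24 74 9]
  7. access 95: MISS. Cache (LRU->MRU): [24 74 9 95]
  8. access 95: HIT. Cache (LRU->MRU): [24 74 9 95]
  9. access 24: HIT. Cache (LRU->MRU): [74 9 95 24]
  10. access 24: HIT. Cache (LRU->MRU): [74 9 95 24]
  11. access 66: MISS. Cache (LRU->MRU): [74 9 95 24 66]
  12. access 9: HIT. Cache (LRU->MRU): [74 95 24 66 9]
  13. access 24: HIT. Cache (LRU->MRU): [74 95 66 9 24]
  14. access 74: HIT. Cache (LRU->MRU): [95 66 9 24 74]
  15. access 74: HIT. Cache (LRU->MRU): [95 66 9 24 74]
  16. access 66: HIT. Cache (LRU->MRU): [95 9 24 74 66]
  17. access 18: MISS. Cache (LRU->MRU): [95 9 24 74 66 18]
  18. access 24: HIT. Cache (LRU->MRU): [95 9 74 66 18 24]
  19. access 95: HIT. Cache (LRU->MRU): [9 74 66 18 24 95]
  20. access 54: MISS. Cache (LRU->MRU): [9 74 66 18 24 95 54]
  21. access 9: HIT. Cache (LRU->MRU): [74 66 18 24 95 54 9]
  22. access 66: HIT. Cache (LRU->MRU): [74 18 24 95 54 9 66]
  23. access 74: HIT. Cache (LRU->MRU): [18 24 95 54 9 66 74]
  24. access 95: HIT. Cache (LRU->MRU): [18 24 54 9 66 74 95]
  25. access 66: HIT. Cache (LRU->MRU): [18 24 54 9 74 95 66]
  26. access 2: MISS. Cache (LRU->MRU): [18 24 54 9 74 95 66 2]
  27. access 54: HIT. Cache (LRU->MRU): [18 24 9 74 95 66 2 54]
  28. access 74: HIT. Cache (LRU->MRU): [18 24 9 95 66 2 54 74]
  29. access 66: HIT. Cache (LRU->MRU): [18 24 9 95 2 54 74 66]
  30. access 54: HIT. Cache (LRU->MRU): [18 24 9 95 2 74 66 54]
  31. access 66: HIT. Cache (LRU->MRU): [18 24 9 95 2 74 54 66]
  32. access 2: HIT. Cache (LRU->MRU): [18 24 9 95 74 54 66 2]
  33. access 95: HIT. Cache (LRU->MRU): [18 24 9 74 54 66 2 95]
  34. access 2: HIT. Cache (LRU->MRU): [18 24 9 74 54 66 95 2]
  35. access 2: HIT. Cache (LRU->MRU): [18 24 9 74 54 66 95 2]
  36. access 2: HIT. Cache (LRU->MRU): [18 24 9 74 54 66 95 2]
  37. access 24: HIT. Cache (LRU->MRU): [18 9 74 54 66 95 2 24]
  38. access 74: HIT. Cache (LRU->MRU): [18 9 54 66 95 2 24 74]
  39. access 18: HIT. Cache (LRU->MRU): [9 54 66 95 2 24 74 18]
  40. access 60: MISS, evict 9. Cache (LRU->MRU): [54 66 95 2 24 74 18 60]
Total: 31 hits, 9 misses, 1 evictions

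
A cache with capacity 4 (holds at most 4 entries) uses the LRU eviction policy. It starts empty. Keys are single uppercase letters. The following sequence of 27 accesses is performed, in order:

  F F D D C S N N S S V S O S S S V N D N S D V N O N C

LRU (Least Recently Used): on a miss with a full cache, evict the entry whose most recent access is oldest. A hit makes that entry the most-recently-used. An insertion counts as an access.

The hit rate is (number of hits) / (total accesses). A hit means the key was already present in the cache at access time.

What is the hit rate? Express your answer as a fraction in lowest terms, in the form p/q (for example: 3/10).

Answer: 17/27

Derivation:
LRU simulation (capacity=4):
  1. access F: MISS. Cache (LRU->MRU): [F]
  2. access F: HIT. Cache (LRU->MRU): [F]
  3. access D: MISS. Cache (LRU->MRU): [F D]
  4. access D: HIT. Cache (LRU->MRU): [F D]
  5. access C: MISS. Cache (LRU->MRU): [F D C]
  6. access S: MISS. Cache (LRU->MRU): [F D C S]
  7. access N: MISS, evict F. Cache (LRU->MRU): [D C S N]
  8. access N: HIT. Cache (LRU->MRU): [D C S N]
  9. access S: HIT. Cache (LRU->MRU): [D C N S]
  10. access S: HIT. Cache (LRU->MRU): [D C N S]
  11. access V: MISS, evict D. Cache (LRU->MRU): [C N S V]
  12. access S: HIT. Cache (LRU->MRU): [C N V S]
  13. access O: MISS, evict C. Cache (LRU->MRU): [N V S O]
  14. access S: HIT. Cache (LRU->MRU): [N V O S]
  15. access S: HIT. Cache (LRU->MRU): [N V O S]
  16. access S: HIT. Cache (LRU->MRU): [N V O S]
  17. access V: HIT. Cache (LRU->MRU): [N O S V]
  18. access N: HIT. Cache (LRU->MRU): [O S V N]
  19. access D: MISS, evict O. Cache (LRU->MRU): [S V N D]
  20. access N: HIT. Cache (LRU->MRU): [S V D N]
  21. access S: HIT. Cache (LRU->MRU): [V D N S]
  22. access D: HIT. Cache (LRU->MRU): [V N S D]
  23. access V: HIT. Cache (LRU->MRU): [N S D V]
  24. access N: HIT. Cache (LRU->MRU): [S D V N]
  25. access O: MISS, evict S. Cache (LRU->MRU): [D V N O]
  26. access N: HIT. Cache (LRU->MRU): [D V O N]
  27. access C: MISS, evict D. Cache (LRU->MRU): [V O N C]
Total: 17 hits, 10 misses, 6 evictions

Hit rate = 17/27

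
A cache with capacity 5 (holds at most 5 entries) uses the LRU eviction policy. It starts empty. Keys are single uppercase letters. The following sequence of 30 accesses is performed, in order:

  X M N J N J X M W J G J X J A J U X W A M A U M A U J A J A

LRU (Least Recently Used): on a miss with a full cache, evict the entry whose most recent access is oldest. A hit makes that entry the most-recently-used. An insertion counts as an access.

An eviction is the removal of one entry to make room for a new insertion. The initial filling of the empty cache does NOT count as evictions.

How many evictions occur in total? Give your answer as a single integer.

Answer: 6

Derivation:
LRU simulation (capacity=5):
  1. access X: MISS. Cache (LRU->MRU): [X]
  2. access M: MISS. Cache (LRU->MRU): [X M]
  3. access N: MISS. Cache (LRU->MRU): [X M N]
  4. access J: MISS. Cache (LRU->MRU): [X M N J]
  5. access N: HIT. Cache (LRU->MRU): [X M J N]
  6. access J: HIT. Cache (LRU->MRU): [X M N J]
  7. access X: HIT. Cache (LRU->MRU): [M N J X]
  8. access M: HIT. Cache (LRU->MRU): [N J X M]
  9. access W: MISS. Cache (LRU->MRU): [N J X M W]
  10. access J: HIT. Cache (LRU->MRU): [N X M W J]
  11. access G: MISS, evict N. Cache (LRU->MRU): [X M W J G]
  12. access J: HIT. Cache (LRU->MRU): [X M W G J]
  13. access X: HIT. Cache (LRU->MRU): [M W G J X]
  14. access J: HIT. Cache (LRU->MRU): [M W G X J]
  15. access A: MISS, evict M. Cache (LRU->MRU): [W G X J A]
  16. access J: HIT. Cache (LRU->MRU): [W G X A J]
  17. access U: MISS, evict W. Cache (LRU->MRU): [G X A J U]
  18. access X: HIT. Cache (LRU->MRU): [G A J U X]
  19. access W: MISS, evict G. Cache (LRU->MRU): [A J U X W]
  20. access A: HIT. Cache (LRU->MRU): [J U X W A]
  21. access M: MISS, evict J. Cache (LRU->MRU): [U X W A M]
  22. access A: HIT. Cache (LRU->MRU): [U X W M A]
  23. access U: HIT. Cache (LRU->MRU): [X W M A U]
  24. access M: HIT. Cache (LRU->MRU): [X W A U M]
  25. access A: HIT. Cache (LRU->MRU): [X W U M A]
  26. access U: HIT. Cache (LRU->MRU): [X W M A U]
  27. access J: MISS, evict X. Cache (LRU->MRU): [W M A U J]
  28. access A: HIT. Cache (LRU->MRU): [W M U J A]
  29. access J: HIT. Cache (LRU->MRU): [W M U A J]
  30. access A: HIT. Cache (LRU->MRU): [W M U J A]
Total: 19 hits, 11 misses, 6 evictions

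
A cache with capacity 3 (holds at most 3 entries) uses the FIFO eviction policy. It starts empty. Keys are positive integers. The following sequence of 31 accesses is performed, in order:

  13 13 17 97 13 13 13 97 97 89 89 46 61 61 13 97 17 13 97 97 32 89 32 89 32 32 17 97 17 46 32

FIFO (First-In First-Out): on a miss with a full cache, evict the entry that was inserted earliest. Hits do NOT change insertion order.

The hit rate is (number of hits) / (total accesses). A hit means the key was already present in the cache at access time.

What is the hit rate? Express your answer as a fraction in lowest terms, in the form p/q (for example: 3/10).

FIFO simulation (capacity=3):
  1. access 13: MISS. Cache (old->new): [13]
  2. access 13: HIT. Cache (old->new): [13]
  3. access 17: MISS. Cache (old->new): [13 17]
  4. access 97: MISS. Cache (old->new): [13 17 97]
  5. access 13: HIT. Cache (old->new): [13 17 97]
  6. access 13: HIT. Cache (old->new): [13 17 97]
  7. access 13: HIT. Cache (old->new): [13 17 97]
  8. access 97: HIT. Cache (old->new): [13 17 97]
  9. access 97: HIT. Cache (old->new): [13 17 97]
  10. access 89: MISS, evict 13. Cache (old->new): [17 97 89]
  11. access 89: HIT. Cache (old->new): [17 97 89]
  12. access 46: MISS, evict 17. Cache (old->new): [97 89 46]
  13. access 61: MISS, evict 97. Cache (old->new): [89 46 61]
  14. access 61: HIT. Cache (old->new): [89 46 61]
  15. access 13: MISS, evict 89. Cache (old->new): [46 61 13]
  16. access 97: MISS, evict 46. Cache (old->new): [61 13 97]
  17. access 17: MISS, evict 61. Cache (old->new): [13 97 17]
  18. access 13: HIT. Cache (old->new): [13 97 17]
  19. access 97: HIT. Cache (old->new): [13 97 17]
  20. access 97: HIT. Cache (old->new): [13 97 17]
  21. access 32: MISS, evict 13. Cache (old->new): [97 17 32]
  22. access 89: MISS, evict 97. Cache (old->new): [17 32 89]
  23. access 32: HIT. Cache (old->new): [17 32 89]
  24. access 89: HIT. Cache (old->new): [17 32 89]
  25. access 32: HIT. Cache (old->new): [17 32 89]
  26. access 32: HIT. Cache (old->new): [17 32 89]
  27. access 17: HIT. Cache (old->new): [17 32 89]
  28. access 97: MISS, evict 17. Cache (old->new): [32 89 97]
  29. access 17: MISS, evict 32. Cache (old->new): [89 97 17]
  30. access 46: MISS, evict 89. Cache (old->new): [97 17 46]
  31. access 32: MISS, evict 97. Cache (old->new): [17 46 32]
Total: 16 hits, 15 misses, 12 evictions

Hit rate = 16/31

Answer: 16/31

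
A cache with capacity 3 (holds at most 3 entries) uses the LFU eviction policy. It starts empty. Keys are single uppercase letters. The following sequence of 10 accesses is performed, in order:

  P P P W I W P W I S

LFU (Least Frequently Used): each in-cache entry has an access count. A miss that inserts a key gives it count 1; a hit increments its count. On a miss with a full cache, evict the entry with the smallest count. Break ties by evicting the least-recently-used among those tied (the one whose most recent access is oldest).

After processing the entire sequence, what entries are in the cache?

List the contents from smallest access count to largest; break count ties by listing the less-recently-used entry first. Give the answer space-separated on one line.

Answer: S W P

Derivation:
LFU simulation (capacity=3):
  1. access P: MISS. Cache: [P(c=1)]
  2. access P: HIT, count now 2. Cache: [P(c=2)]
  3. access P: HIT, count now 3. Cache: [P(c=3)]
  4. access W: MISS. Cache: [W(c=1) P(c=3)]
  5. access I: MISS. Cache: [W(c=1) I(c=1) P(c=3)]
  6. access W: HIT, count now 2. Cache: [I(c=1) W(c=2) P(c=3)]
  7. access P: HIT, count now 4. Cache: [I(c=1) W(c=2) P(c=4)]
  8. access W: HIT, count now 3. Cache: [I(c=1) W(c=3) P(c=4)]
  9. access I: HIT, count now 2. Cache: [I(c=2) W(c=3) P(c=4)]
  10. access S: MISS, evict I(c=2). Cache: [S(c=1) W(c=3) P(c=4)]
Total: 6 hits, 4 misses, 1 evictions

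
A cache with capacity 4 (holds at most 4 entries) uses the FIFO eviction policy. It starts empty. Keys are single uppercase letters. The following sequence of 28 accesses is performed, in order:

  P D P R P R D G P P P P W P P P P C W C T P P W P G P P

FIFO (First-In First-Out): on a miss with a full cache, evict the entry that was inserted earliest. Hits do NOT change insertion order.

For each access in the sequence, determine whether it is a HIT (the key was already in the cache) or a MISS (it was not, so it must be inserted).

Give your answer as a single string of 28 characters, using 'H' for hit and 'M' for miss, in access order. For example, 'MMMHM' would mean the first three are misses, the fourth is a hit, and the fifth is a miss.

Answer: MMHMHHHMHHHHMMHHHMHHMHHHHMHH

Derivation:
FIFO simulation (capacity=4):
  1. access P: MISS. Cache (old->new): [P]
  2. access D: MISS. Cache (old->new): [P D]
  3. access P: HIT. Cache (old->new): [P D]
  4. access R: MISS. Cache (old->new): [P D R]
  5. access P: HIT. Cache (old->new): [P D R]
  6. access R: HIT. Cache (old->new): [P D R]
  7. access D: HIT. Cache (old->new): [P D R]
  8. access G: MISS. Cache (old->new): [P D R G]
  9. access P: HIT. Cache (old->new): [P D R G]
  10. access P: HIT. Cache (old->new): [P D R G]
  11. access P: HIT. Cache (old->new): [P D R G]
  12. access P: HIT. Cache (old->new): [P D R G]
  13. access W: MISS, evict P. Cache (old->new): [D R G W]
  14. access P: MISS, evict D. Cache (old->new): [R G W P]
  15. access P: HIT. Cache (old->new): [R G W P]
  16. access P: HIT. Cache (old->new): [R G W P]
  17. access P: HIT. Cache (old->new): [R G W P]
  18. access C: MISS, evict R. Cache (old->new): [G W P C]
  19. access W: HIT. Cache (old->new): [G W P C]
  20. access C: HIT. Cache (old->new): [G W P C]
  21. access T: MISS, evict G. Cache (old->new): [W P C T]
  22. access P: HIT. Cache (old->new): [W P C T]
  23. access P: HIT. Cache (old->new): [W P C T]
  24. access W: HIT. Cache (old->new): [W P C T]
  25. access P: HIT. Cache (old->new): [W P C T]
  26. access G: MISS, evict W. Cache (old->new): [P C T G]
  27. access P: HIT. Cache (old->new): [P C T G]
  28. access P: HIT. Cache (old->new): [P C T G]
Total: 19 hits, 9 misses, 5 evictions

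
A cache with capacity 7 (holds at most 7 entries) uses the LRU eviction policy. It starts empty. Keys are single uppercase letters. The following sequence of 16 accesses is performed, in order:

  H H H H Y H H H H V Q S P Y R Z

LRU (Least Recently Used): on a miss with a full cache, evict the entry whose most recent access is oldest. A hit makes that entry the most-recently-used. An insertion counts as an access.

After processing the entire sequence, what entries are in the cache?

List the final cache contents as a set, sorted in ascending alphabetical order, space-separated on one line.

Answer: P Q R S V Y Z

Derivation:
LRU simulation (capacity=7):
  1. access H: MISS. Cache (LRU->MRU): [H]
  2. access H: HIT. Cache (LRU->MRU): [H]
  3. access H: HIT. Cache (LRU->MRU): [H]
  4. access H: HIT. Cache (LRU->MRU): [H]
  5. access Y: MISS. Cache (LRU->MRU): [H Y]
  6. access H: HIT. Cache (LRU->MRU): [Y H]
  7. access H: HIT. Cache (LRU->MRU): [Y H]
  8. access H: HIT. Cache (LRU->MRU): [Y H]
  9. access H: HIT. Cache (LRU->MRU): [Y H]
  10. access V: MISS. Cache (LRU->MRU): [Y H V]
  11. access Q: MISS. Cache (LRU->MRU): [Y H V Q]
  12. access S: MISS. Cache (LRU->MRU): [Y H V Q S]
  13. access P: MISS. Cache (LRU->MRU): [Y H V Q S P]
  14. access Y: HIT. Cache (LRU->MRU): [H V Q S P Y]
  15. access R: MISS. Cache (LRU->MRU): [H V Q S P Y R]
  16. access Z: MISS, evict H. Cache (LRU->MRU): [V Q S P Y R Z]
Total: 8 hits, 8 misses, 1 evictions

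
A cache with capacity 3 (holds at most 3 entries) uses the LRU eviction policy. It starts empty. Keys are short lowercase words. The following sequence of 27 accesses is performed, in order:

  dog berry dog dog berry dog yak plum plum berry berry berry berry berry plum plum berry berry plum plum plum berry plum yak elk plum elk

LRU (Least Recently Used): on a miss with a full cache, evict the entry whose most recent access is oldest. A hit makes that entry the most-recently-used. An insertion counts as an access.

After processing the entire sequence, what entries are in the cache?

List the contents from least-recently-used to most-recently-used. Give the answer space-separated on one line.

Answer: yak plum elk

Derivation:
LRU simulation (capacity=3):
  1. access dog: MISS. Cache (LRU->MRU): [dog]
  2. access berry: MISS. Cache (LRU->MRU): [dog berry]
  3. access dog: HIT. Cache (LRU->MRU): [berry dog]
  4. access dog: HIT. Cache (LRU->MRU): [berry dog]
  5. access berry: HIT. Cache (LRU->MRU): [dog berry]
  6. access dog: HIT. Cache (LRU->MRU): [berry dog]
  7. access yak: MISS. Cache (LRU->MRU): [berry dog yak]
  8. access plum: MISS, evict berry. Cache (LRU->MRU): [dog yak plum]
  9. access plum: HIT. Cache (LRU->MRU): [dog yak plum]
  10. access berry: MISS, evict dog. Cache (LRU->MRU): [yak plum berry]
  11. access berry: HIT. Cache (LRU->MRU): [yak plum berry]
  12. access berry: HIT. Cache (LRU->MRU): [yak plum berry]
  13. access berry: HIT. Cache (LRU->MRU): [yak plum berry]
  14. access berry: HIT. Cache (LRU->MRU): [yak plum berry]
  15. access plum: HIT. Cache (LRU->MRU): [yak berry plum]
  16. access plum: HIT. Cache (LRU->MRU): [yak berry plum]
  17. access berry: HIT. Cache (LRU->MRU): [yak plum berry]
  18. access berry: HIT. Cache (LRU->MRU): [yak plum berry]
  19. access plum: HIT. Cache (LRU->MRU): [yak berry plum]
  20. access plum: HIT. Cache (LRU->MRU): [yak berry plum]
  21. access plum: HIT. Cache (LRU->MRU): [yak berry plum]
  22. access berry: HIT. Cache (LRU->MRU): [yak plum berry]
  23. access plum: HIT. Cache (LRU->MRU): [yak berry plum]
  24. access yak: HIT. Cache (LRU->MRU): [berry plum yak]
  25. access elk: MISS, evict berry. Cache (LRU->MRU): [plum yak elk]
  26. access plum: HIT. Cache (LRU->MRU): [yak elk plum]
  27. access elk: HIT. Cache (LRU->MRU): [yak plum elk]
Total: 21 hits, 6 misses, 3 evictions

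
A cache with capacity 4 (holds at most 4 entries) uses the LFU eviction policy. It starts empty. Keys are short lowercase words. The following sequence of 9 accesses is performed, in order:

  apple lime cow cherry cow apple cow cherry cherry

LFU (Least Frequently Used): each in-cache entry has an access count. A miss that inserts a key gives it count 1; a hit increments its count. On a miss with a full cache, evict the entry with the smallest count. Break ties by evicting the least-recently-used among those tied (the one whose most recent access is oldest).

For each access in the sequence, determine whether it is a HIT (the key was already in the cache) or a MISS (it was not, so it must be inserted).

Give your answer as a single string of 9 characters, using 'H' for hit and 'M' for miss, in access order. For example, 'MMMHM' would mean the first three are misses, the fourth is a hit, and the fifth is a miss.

Answer: MMMMHHHHH

Derivation:
LFU simulation (capacity=4):
  1. access apple: MISS. Cache: [apple(c=1)]
  2. access lime: MISS. Cache: [apple(c=1) lime(c=1)]
  3. access cow: MISS. Cache: [apple(c=1) lime(c=1) cow(c=1)]
  4. access cherry: MISS. Cache: [apple(c=1) lime(c=1) cow(c=1) cherry(c=1)]
  5. access cow: HIT, count now 2. Cache: [apple(c=1) lime(c=1) cherry(c=1) cow(c=2)]
  6. access apple: HIT, count now 2. Cache: [lime(c=1) cherry(c=1) cow(c=2) apple(c=2)]
  7. access cow: HIT, count now 3. Cache: [lime(c=1) cherry(c=1) apple(c=2) cow(c=3)]
  8. access cherry: HIT, count now 2. Cache: [lime(c=1) apple(c=2) cherry(c=2) cow(c=3)]
  9. access cherry: HIT, count now 3. Cache: [lime(c=1) apple(c=2) cow(c=3) cherry(c=3)]
Total: 5 hits, 4 misses, 0 evictions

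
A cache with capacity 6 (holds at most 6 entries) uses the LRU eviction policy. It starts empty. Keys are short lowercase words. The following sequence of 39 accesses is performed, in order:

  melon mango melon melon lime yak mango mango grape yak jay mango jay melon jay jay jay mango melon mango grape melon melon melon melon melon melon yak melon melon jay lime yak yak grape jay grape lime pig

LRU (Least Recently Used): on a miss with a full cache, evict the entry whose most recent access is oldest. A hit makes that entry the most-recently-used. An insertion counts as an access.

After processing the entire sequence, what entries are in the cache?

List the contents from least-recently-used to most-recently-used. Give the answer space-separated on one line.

LRU simulation (capacity=6):
  1. access melon: MISS. Cache (LRU->MRU): [melon]
  2. access mango: MISS. Cache (LRU->MRU): [melon mango]
  3. access melon: HIT. Cache (LRU->MRU): [mango melon]
  4. access melon: HIT. Cache (LRU->MRU): [mango melon]
  5. access lime: MISS. Cache (LRU->MRU): [mango melon lime]
  6. access yak: MISS. Cache (LRU->MRU): [mango melon lime yak]
  7. access mango: HIT. Cache (LRU->MRU): [melon lime yak mango]
  8. access mango: HIT. Cache (LRU->MRU): [melon lime yak mango]
  9. access grape: MISS. Cache (LRU->MRU): [melon lime yak mango grape]
  10. access yak: HIT. Cache (LRU->MRU): [melon lime mango grape yak]
  11. access jay: MISS. Cache (LRU->MRU): [melon lime mango grape yak jay]
  12. access mango: HIT. Cache (LRU->MRU): [melon lime grape yak jay mango]
  13. access jay: HIT. Cache (LRU->MRU): [melon lime grape yak mango jay]
  14. access melon: HIT. Cache (LRU->MRU): [lime grape yak mango jay melon]
  15. access jay: HIT. Cache (LRU->MRU): [lime grape yak mango melon jay]
  16. access jay: HIT. Cache (LRU->MRU): [lime grape yak mango melon jay]
  17. access jay: HIT. Cache (LRU->MRU): [lime grape yak mango melon jay]
  18. access mango: HIT. Cache (LRU->MRU): [lime grape yak melon jay mango]
  19. access melon: HIT. Cache (LRU->MRU): [lime grape yak jay mango melon]
  20. access mango: HIT. Cache (LRU->MRU): [lime grape yak jay melon mango]
  21. access grape: HIT. Cache (LRU->MRU): [lime yak jay melon mango grape]
  22. access melon: HIT. Cache (LRU->MRU): [lime yak jay mango grape melon]
  23. access melon: HIT. Cache (LRU->MRU): [lime yak jay mango grape melon]
  24. access melon: HIT. Cache (LRU->MRU): [lime yak jay mango grape melon]
  25. access melon: HIT. Cache (LRU->MRU): [lime yak jay mango grape melon]
  26. access melon: HIT. Cache (LRU->MRU): [lime yak jay mango grape melon]
  27. access melon: HIT. Cache (LRU->MRU): [lime yak jay mango grape melon]
  28. access yak: HIT. Cache (LRU->MRU): [lime jay mango grape melon yak]
  29. access melon: HIT. Cache (LRU->MRU): [lime jay mango grape yak melon]
  30. access melon: HIT. Cache (LRU->MRU): [lime jay mango grape yak melon]
  31. access jay: HIT. Cache (LRU->MRU): [lime mango grape yak melon jay]
  32. access lime: HIT. Cache (LRU->MRU): [mango grape yak melon jay lime]
  33. access yak: HIT. Cache (LRU->MRU): [mango grape melon jay lime yak]
  34. access yak: HIT. Cache (LRU->MRU): [mango grape melon jay lime yak]
  35. access grape: HIT. Cache (LRU->MRU): [mango melon jay lime yak grape]
  36. access jay: HIT. Cache (LRU->MRU): [mango melon lime yak grape jay]
  37. access grape: HIT. Cache (LRU->MRU): [mango melon lime yak jay grape]
  38. access lime: HIT. Cache (LRU->MRU): [mango melon yak jay grape lime]
  39. access pig: MISS, evict mango. Cache (LRU->MRU): [melon yak jay grape lime pig]
Total: 32 hits, 7 misses, 1 evictions

Answer: melon yak jay grape lime pig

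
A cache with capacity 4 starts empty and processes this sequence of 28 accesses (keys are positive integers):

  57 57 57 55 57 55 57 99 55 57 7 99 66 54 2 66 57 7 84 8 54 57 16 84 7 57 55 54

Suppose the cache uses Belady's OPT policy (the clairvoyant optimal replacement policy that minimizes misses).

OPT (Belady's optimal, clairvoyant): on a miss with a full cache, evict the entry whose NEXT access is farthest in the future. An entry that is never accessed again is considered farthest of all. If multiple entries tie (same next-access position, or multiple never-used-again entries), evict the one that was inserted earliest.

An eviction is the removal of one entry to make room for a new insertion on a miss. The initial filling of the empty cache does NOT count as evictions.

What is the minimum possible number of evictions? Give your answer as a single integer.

Answer: 9

Derivation:
OPT (Belady) simulation (capacity=4):
  1. access 57: MISS. Cache: [57]
  2. access 57: HIT. Next use of 57: step 3. Cache: [57]
  3. access 57: HIT. Next use of 57: step 5. Cache: [57]
  4. access 55: MISS. Cache: [57 55]
  5. access 57: HIT. Next use of 57: step 7. Cache: [57 55]
  6. access 55: HIT. Next use of 55: step 9. Cache: [57 55]
  7. access 57: HIT. Next use of 57: step 10. Cache: [57 55]
  8. access 99: MISS. Cache: [57 55 99]
  9. access 55: HIT. Next use of 55: step 27. Cache: [57 55 99]
  10. access 57: HIT. Next use of 57: step 17. Cache: [57 55 99]
  11. access 7: MISS. Cache: [57 55 99 7]
  12. access 99: HIT. Next use of 99: never. Cache: [57 55 99 7]
  13. access 66: MISS, evict 99 (next use: never). Cache: [57 55 7 66]
  14. access 54: MISS, evict 55 (next use: step 27). Cache: [57 7 66 54]
  15. access 2: MISS, evict 54 (next use: step 21). Cache: [57 7 66 2]
  16. access 66: HIT. Next use of 66: never. Cache: [57 7 66 2]
  17. access 57: HIT. Next use of 57: step 22. Cache: [57 7 66 2]
  18. access 7: HIT. Next use of 7: step 25. Cache: [57 7 66 2]
  19. access 84: MISS, evict 66 (next use: never). Cache: [57 7 2 84]
  20. access 8: MISS, evict 2 (next use: never). Cache: [57 7 84 8]
  21. access 54: MISS, evict 8 (next use: never). Cache: [57 7 84 54]
  22. access 57: HIT. Next use of 57: step 26. Cache: [57 7 84 54]
  23. access 16: MISS, evict 54 (next use: step 28). Cache: [57 7 84 16]
  24. access 84: HIT. Next use of 84: never. Cache: [57 7 84 16]
  25. access 7: HIT. Next use of 7: never. Cache: [57 7 84 16]
  26. access 57: HIT. Next use of 57: never. Cache: [57 7 84 16]
  27. access 55: MISS, evict 57 (next use: never). Cache: [7 84 16 55]
  28. access 54: MISS, evict 7 (next use: never). Cache: [84 16 55 54]
Total: 15 hits, 13 misses, 9 evictions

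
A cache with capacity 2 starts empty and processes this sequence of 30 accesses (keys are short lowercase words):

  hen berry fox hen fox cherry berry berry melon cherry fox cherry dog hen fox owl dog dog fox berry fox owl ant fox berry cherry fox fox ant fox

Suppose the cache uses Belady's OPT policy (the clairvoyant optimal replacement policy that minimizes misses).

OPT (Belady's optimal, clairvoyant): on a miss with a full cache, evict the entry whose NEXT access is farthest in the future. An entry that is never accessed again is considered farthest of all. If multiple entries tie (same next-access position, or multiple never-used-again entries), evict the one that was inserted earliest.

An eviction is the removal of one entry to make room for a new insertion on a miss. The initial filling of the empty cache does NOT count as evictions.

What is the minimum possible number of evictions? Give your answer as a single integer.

OPT (Belady) simulation (capacity=2):
  1. access hen: MISS. Cache: [hen]
  2. access berry: MISS. Cache: [hen berry]
  3. access fox: MISS, evict berry (next use: step 7). Cache: [hen fox]
  4. access hen: HIT. Next use of hen: step 14. Cache: [hen fox]
  5. access fox: HIT. Next use of fox: step 11. Cache: [hen fox]
  6. access cherry: MISS, evict hen (next use: step 14). Cache: [fox cherry]
  7. access berry: MISS, evict fox (next use: step 11). Cache: [cherry berry]
  8. access berry: HIT. Next use of berry: step 20. Cache: [cherry berry]
  9. access melon: MISS, evict berry (next use: step 20). Cache: [cherry melon]
  10. access cherry: HIT. Next use of cherry: step 12. Cache: [cherry melon]
  11. access fox: MISS, evict melon (next use: never). Cache: [cherry fox]
  12. access cherry: HIT. Next use of cherry: step 26. Cache: [cherry fox]
  13. access dog: MISS, evict cherry (next use: step 26). Cache: [fox dog]
  14. access hen: MISS, evict dog (next use: step 17). Cache: [fox hen]
  15. access fox: HIT. Next use of fox: step 19. Cache: [fox hen]
  16. access owl: MISS, evict hen (next use: never). Cache: [fox owl]
  17. access dog: MISS, evict owl (next use: step 22). Cache: [fox dog]
  18. access dog: HIT. Next use of dog: never. Cache: [fox dog]
  19. access fox: HIT. Next use of fox: step 21. Cache: [fox dog]
  20. access berry: MISS, evict dog (next use: never). Cache: [fox berry]
  21. access fox: HIT. Next use of fox: step 24. Cache: [fox berry]
  22. access owl: MISS, evict berry (next use: step 25). Cache: [fox owl]
  23. access ant: MISS, evict owl (next use: never). Cache: [fox ant]
  24. access fox: HIT. Next use of fox: step 27. Cache: [fox ant]
  25. access berry: MISS, evict ant (next use: step 29). Cache: [fox berry]
  26. access cherry: MISS, evict berry (next use: never). Cache: [fox cherry]
  27. access fox: HIT. Next use of fox: step 28. Cache: [fox cherry]
  28. access fox: HIT. Next use of fox: step 30. Cache: [fox cherry]
  29. access ant: MISS, evict cherry (next use: never). Cache: [fox ant]
  30. access fox: HIT. Next use of fox: never. Cache: [fox ant]
Total: 13 hits, 17 misses, 15 evictions

Answer: 15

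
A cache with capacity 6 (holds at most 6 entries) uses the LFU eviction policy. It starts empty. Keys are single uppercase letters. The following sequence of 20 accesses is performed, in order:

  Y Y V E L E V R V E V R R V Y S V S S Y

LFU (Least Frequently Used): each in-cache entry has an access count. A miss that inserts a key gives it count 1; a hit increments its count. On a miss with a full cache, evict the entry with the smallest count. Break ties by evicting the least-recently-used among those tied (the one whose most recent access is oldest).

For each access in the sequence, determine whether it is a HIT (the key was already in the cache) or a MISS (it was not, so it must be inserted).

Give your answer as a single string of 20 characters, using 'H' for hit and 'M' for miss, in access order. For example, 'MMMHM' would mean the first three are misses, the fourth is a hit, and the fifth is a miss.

Answer: MHMMMHHMHHHHHHHMHHHH

Derivation:
LFU simulation (capacity=6):
  1. access Y: MISS. Cache: [Y(c=1)]
  2. access Y: HIT, count now 2. Cache: [Y(c=2)]
  3. access V: MISS. Cache: [V(c=1) Y(c=2)]
  4. access E: MISS. Cache: [V(c=1) E(c=1) Y(c=2)]
  5. access L: MISS. Cache: [V(c=1) E(c=1) L(c=1) Y(c=2)]
  6. access E: HIT, count now 2. Cache: [V(c=1) L(c=1) Y(c=2) E(c=2)]
  7. access V: HIT, count now 2. Cache: [L(c=1) Y(c=2) E(c=2) V(c=2)]
  8. access R: MISS. Cache: [L(c=1) R(c=1) Y(c=2) E(c=2) V(c=2)]
  9. access V: HIT, count now 3. Cache: [L(c=1) R(c=1) Y(c=2) E(c=2) V(c=3)]
  10. access E: HIT, count now 3. Cache: [L(c=1) R(c=1) Y(c=2) V(c=3) E(c=3)]
  11. access V: HIT, count now 4. Cache: [L(c=1) R(c=1) Y(c=2) E(c=3) V(c=4)]
  12. access R: HIT, count now 2. Cache: [L(c=1) Y(c=2) R(c=2) E(c=3) V(c=4)]
  13. access R: HIT, count now 3. Cache: [L(c=1) Y(c=2) E(c=3) R(c=3) V(c=4)]
  14. access V: HIT, count now 5. Cache: [L(c=1) Y(c=2) E(c=3) R(c=3) V(c=5)]
  15. access Y: HIT, count now 3. Cache: [L(c=1) E(c=3) R(c=3) Y(c=3) V(c=5)]
  16. access S: MISS. Cache: [L(c=1) S(c=1) E(c=3) R(c=3) Y(c=3) V(c=5)]
  17. access V: HIT, count now 6. Cache: [L(c=1) S(c=1) E(c=3) R(c=3) Y(c=3) V(c=6)]
  18. access S: HIT, count now 2. Cache: [L(c=1) S(c=2) E(c=3) R(c=3) Y(c=3) V(c=6)]
  19. access S: HIT, count now 3. Cache: [L(c=1) E(c=3) R(c=3) Y(c=3) S(c=3) V(c=6)]
  20. access Y: HIT, count now 4. Cache: [L(c=1) E(c=3) R(c=3) S(c=3) Y(c=4) V(c=6)]
Total: 14 hits, 6 misses, 0 evictions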